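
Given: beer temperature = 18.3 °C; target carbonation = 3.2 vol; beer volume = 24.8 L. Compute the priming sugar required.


residual = 14.695·(0.01821 + 0.09011·e^(−0.04·T));  sugar = (target − residual)·4.0·V
residual = 14.695·(0.01821 + 0.09011·e^(−0.04·18.3)) = 0.9044
sugar = (3.2 − 0.9044)·4.0·24.8

227.7187 g


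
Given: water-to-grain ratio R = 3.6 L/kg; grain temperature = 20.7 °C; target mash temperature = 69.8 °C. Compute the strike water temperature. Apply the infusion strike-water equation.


T_strike = (0.41/R)·(T_mash − T_grain) + T_mash
T_strike = (0.41/3.6)·(69.8 − 20.7) + 69.8

75.3919 °C


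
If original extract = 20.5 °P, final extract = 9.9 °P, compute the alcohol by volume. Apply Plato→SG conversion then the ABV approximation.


SG = 259/(259 − P);  ABV = (OG − FG)·131.25
OG = 259/(259 − 20.5) = 1.0860
FG = 259/(259 − 9.9) = 1.0397
ABV = (1.0860 − 1.0397)·131.25

6.0652 % ABV


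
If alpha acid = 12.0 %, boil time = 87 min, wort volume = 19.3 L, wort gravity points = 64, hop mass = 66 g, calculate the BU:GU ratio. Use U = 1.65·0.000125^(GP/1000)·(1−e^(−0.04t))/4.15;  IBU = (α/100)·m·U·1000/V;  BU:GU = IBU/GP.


U = 1.65·0.000125^(64/1000)·(1−e^(−0.04·87))/4.15 = 0.2168
IBU = (12.0/100)·66·0.2168·1000/19.3 = 88.9644
BU:GU = 88.9644/64

1.3901


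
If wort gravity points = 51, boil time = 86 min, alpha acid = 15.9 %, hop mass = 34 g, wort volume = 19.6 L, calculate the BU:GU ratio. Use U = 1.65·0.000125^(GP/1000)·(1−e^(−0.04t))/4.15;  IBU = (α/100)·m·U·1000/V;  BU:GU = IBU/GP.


U = 1.65·0.000125^(51/1000)·(1−e^(−0.04·86))/4.15 = 0.2433
IBU = (15.9/100)·34·0.2433·1000/19.6 = 67.1189
BU:GU = 67.1189/51

1.3161


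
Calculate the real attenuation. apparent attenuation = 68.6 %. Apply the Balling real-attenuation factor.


RA = AA · 0.8192
RA = 68.6 · 0.8192

56.1971 %


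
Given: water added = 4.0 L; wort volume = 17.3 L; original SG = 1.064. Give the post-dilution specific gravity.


SG_new = 1 + (SG_old − 1)·V_old/(V_old + V_water)
pts = (1.064 − 1)·1000·17.3/(17.3 + 4.0) = 51.9812
SG_new = 1 + 51.9812/1000

1.0520


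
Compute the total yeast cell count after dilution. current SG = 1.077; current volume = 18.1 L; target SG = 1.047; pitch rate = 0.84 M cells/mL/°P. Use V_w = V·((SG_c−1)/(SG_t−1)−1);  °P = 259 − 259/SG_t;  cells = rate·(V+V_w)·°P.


V_w = 18.1·((1.077−1)/(1.047−1)−1) = 11.5532
V_final = 18.1 + 11.5532 = 29.6532
°P = 259 − 259/1.047 = 11.6266
cells = 0.84·29.6532·11.6266

289.6021 billion cells


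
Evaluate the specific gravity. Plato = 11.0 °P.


SG = 259/(259 − P)
SG = 259/(259 − 11.0)

1.0444


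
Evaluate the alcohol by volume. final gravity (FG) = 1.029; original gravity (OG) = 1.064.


ABV = (OG − FG) · 131.25
ABV = (1.064 − 1.029) · 131.25

4.5938 % ABV


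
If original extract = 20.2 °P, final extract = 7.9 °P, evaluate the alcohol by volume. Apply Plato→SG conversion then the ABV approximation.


SG = 259/(259 − P);  ABV = (OG − FG)·131.25
OG = 259/(259 − 20.2) = 1.0846
FG = 259/(259 − 7.9) = 1.0315
ABV = (1.0846 − 1.0315)·131.25

6.9731 % ABV


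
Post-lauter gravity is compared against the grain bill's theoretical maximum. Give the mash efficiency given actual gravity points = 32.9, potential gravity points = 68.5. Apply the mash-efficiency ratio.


efficiency = actual / potential × 100
efficiency = 32.9 / 68.5 × 100

48.0292 %


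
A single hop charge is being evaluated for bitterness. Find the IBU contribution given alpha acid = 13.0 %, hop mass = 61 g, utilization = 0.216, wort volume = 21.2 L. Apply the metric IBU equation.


IBU = (α/100)·mass·U·1000 / V
IBU = (13.0/100)·61·0.216·1000 / 21.2

80.7962 IBU


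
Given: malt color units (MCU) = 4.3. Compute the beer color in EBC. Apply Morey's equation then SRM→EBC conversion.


SRM = 1.4922·MCU^0.6859;  EBC = SRM·1.97
SRM = 1.4922·4.3^0.6859 = 4.0581
EBC = 4.0581·1.97

7.9945 EBC


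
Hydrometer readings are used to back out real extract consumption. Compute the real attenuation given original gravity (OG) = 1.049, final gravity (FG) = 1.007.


AA = (OG−FG)/(OG−1)·100;  RA = AA·0.8192
AA = (1.049 − 1.007)/(1.049 − 1)·100 = 85.7143
RA = 85.7143·0.8192

70.2171 %


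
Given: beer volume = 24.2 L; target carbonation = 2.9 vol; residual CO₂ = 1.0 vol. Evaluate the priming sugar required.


sugar = (target − residual)·4.0·V
sugar = (2.9 − 1.0)·4.0·24.2

183.9200 g


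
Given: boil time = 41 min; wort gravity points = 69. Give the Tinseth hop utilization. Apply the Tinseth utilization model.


U = 1.65·0.000125^(GP/1000) · (1 − e^(−0.04·t))/4.15
bigness = 1.65·0.000125^(69/1000) = 0.8875
boil_factor = (1 − e^(−0.04·41))/4.15 = 0.1942
U = 0.8875 · 0.1942

0.1724


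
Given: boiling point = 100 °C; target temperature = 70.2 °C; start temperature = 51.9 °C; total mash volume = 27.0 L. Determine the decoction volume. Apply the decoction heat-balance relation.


V_dec = V_total·(T_target − T_start)/(T_boil − T_start)
V_dec = 27.0·(70.2 − 51.9)/(100 − 51.9)

10.2723 L


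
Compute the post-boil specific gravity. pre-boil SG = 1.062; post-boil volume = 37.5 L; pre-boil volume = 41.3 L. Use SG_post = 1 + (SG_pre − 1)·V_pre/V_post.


pts_pre = (1.062 − 1)·1000 = 62.0000
pts_post = 62.0000·41.3/37.5 = 68.2827
SG_post = 1 + 68.2827/1000

1.0683


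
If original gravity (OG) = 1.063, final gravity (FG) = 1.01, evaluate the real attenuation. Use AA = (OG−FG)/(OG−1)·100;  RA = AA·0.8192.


AA = (1.063 − 1.01)/(1.063 − 1)·100 = 84.1270
RA = 84.1270·0.8192

68.9168 %


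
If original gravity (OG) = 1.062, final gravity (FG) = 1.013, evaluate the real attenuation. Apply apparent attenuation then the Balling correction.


AA = (OG−FG)/(OG−1)·100;  RA = AA·0.8192
AA = (1.062 − 1.013)/(1.062 − 1)·100 = 79.0323
RA = 79.0323·0.8192

64.7432 %


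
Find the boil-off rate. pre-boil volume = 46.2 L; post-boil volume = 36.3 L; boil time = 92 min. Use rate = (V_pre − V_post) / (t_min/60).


rate = (46.2 − 36.3) / (92/60)

6.4565 L/hr


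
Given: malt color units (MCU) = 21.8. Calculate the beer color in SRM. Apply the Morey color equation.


SRM = 1.4922 · MCU^0.6859
SRM = 1.4922 · 21.8^0.6859

12.3559 SRM


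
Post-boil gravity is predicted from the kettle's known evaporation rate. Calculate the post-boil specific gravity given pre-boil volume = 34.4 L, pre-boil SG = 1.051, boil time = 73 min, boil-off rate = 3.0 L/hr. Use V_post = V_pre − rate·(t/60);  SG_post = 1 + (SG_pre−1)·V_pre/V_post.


V_post = 34.4 − 3.0·(73/60) = 30.7500
SG_post = 1 + (1.051 − 1)·34.4/30.7500

1.0571


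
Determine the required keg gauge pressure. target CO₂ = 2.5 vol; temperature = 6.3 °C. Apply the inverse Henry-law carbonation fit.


psi = vols/(0.01821 + 0.09011·e^(−0.04·T)) − 14.695
psi = 2.5/(0.01821 + 0.09011·e^(−0.04·6.3)) − 14.695

13.6344 psi


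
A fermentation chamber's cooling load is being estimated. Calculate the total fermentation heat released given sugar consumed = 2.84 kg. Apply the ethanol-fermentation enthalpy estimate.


Q = m_sugar · 590 kJ/kg
Q = 2.84 · 590

1675.6000 kJ


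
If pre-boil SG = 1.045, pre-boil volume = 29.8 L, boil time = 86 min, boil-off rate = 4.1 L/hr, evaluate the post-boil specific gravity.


V_post = V_pre − rate·(t/60);  SG_post = 1 + (SG_pre−1)·V_pre/V_post
V_post = 29.8 − 4.1·(86/60) = 23.9233
SG_post = 1 + (1.045 − 1)·29.8/23.9233

1.0561


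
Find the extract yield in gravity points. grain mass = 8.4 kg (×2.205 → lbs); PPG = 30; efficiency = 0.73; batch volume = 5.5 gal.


points = lbs × PPG × eff / vol
lbs = 8.4 × 2.205 = 18.5220
points = 18.5220 × 30 × 0.73 / 5.5

73.7512 points


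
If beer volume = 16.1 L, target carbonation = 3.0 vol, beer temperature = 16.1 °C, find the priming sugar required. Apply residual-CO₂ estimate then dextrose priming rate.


residual = 14.695·(0.01821 + 0.09011·e^(−0.04·T));  sugar = (target − residual)·4.0·V
residual = 14.695·(0.01821 + 0.09011·e^(−0.04·16.1)) = 0.9630
sugar = (3.0 − 0.9630)·4.0·16.1

131.1808 g


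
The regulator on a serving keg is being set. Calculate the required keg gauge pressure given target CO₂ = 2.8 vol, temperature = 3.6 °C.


psi = vols/(0.01821 + 0.09011·e^(−0.04·T)) − 14.695
psi = 2.8/(0.01821 + 0.09011·e^(−0.04·3.6)) − 14.695

14.4004 psi


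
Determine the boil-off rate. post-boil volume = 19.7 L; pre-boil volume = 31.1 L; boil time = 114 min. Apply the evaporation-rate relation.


rate = (V_pre − V_post) / (t_min/60)
rate = (31.1 − 19.7) / (114/60)

6.0000 L/hr


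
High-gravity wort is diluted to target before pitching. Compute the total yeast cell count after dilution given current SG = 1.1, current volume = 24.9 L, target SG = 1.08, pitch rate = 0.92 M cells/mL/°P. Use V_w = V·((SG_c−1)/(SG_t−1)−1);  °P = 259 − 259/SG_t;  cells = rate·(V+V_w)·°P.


V_w = 24.9·((1.1−1)/(1.08−1)−1) = 6.2250
V_final = 24.9 + 6.2250 = 31.1250
°P = 259 − 259/1.08 = 19.1852
cells = 0.92·31.1250·19.1852

549.3678 billion cells


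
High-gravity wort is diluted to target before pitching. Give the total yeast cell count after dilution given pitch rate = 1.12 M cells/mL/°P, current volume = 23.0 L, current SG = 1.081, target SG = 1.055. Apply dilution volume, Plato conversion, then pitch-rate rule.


V_w = V·((SG_c−1)/(SG_t−1)−1);  °P = 259 − 259/SG_t;  cells = rate·(V+V_w)·°P
V_w = 23.0·((1.081−1)/(1.055−1)−1) = 10.8727
V_final = 23.0 + 10.8727 = 33.8727
°P = 259 − 259/1.055 = 13.5024
cells = 1.12·33.8727·13.5024

512.2455 billion cells


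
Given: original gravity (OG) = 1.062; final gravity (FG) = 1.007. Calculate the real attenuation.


AA = (OG−FG)/(OG−1)·100;  RA = AA·0.8192
AA = (1.062 − 1.007)/(1.062 − 1)·100 = 88.7097
RA = 88.7097·0.8192

72.6710 %


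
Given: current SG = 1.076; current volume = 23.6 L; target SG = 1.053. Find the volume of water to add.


V_water = V·((SG_curr − 1)/(SG_target − 1) − 1)
V_water = 23.6·((1.076 − 1)/(1.053 − 1) − 1)

10.2415 L


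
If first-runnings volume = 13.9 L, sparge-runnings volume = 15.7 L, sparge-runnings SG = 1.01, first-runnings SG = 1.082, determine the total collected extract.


total = Σ (SG_i − 1)·1000·V_i
first = (1.082 − 1)·1000·13.9 = 1139.8000
sparge = (1.01 − 1)·1000·15.7 = 157.0000
total = 1139.8000 + 157.0000

1296.8000 gravity·L


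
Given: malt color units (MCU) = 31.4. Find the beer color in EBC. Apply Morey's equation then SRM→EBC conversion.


SRM = 1.4922·MCU^0.6859;  EBC = SRM·1.97
SRM = 1.4922·31.4^0.6859 = 15.8698
EBC = 15.8698·1.97

31.2635 EBC


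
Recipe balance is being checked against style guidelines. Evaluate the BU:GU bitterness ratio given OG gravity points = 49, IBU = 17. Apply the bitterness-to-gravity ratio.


BU:GU = IBU / OG_points
BU:GU = 17 / 49

0.3469


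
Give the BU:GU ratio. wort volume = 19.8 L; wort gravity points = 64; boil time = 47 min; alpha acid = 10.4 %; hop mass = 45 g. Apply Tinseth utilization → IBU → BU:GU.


U = 1.65·0.000125^(GP/1000)·(1−e^(−0.04t))/4.15;  IBU = (α/100)·m·U·1000/V;  BU:GU = IBU/GP
U = 1.65·0.000125^(64/1000)·(1−e^(−0.04·47))/4.15 = 0.1896
IBU = (10.4/100)·45·0.1896·1000/19.8 = 44.8035
BU:GU = 44.8035/64

0.7001


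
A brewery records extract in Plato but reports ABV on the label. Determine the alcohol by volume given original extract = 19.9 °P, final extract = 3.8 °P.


SG = 259/(259 − P);  ABV = (OG − FG)·131.25
OG = 259/(259 − 19.9) = 1.0832
FG = 259/(259 − 3.8) = 1.0149
ABV = (1.0832 − 1.0149)·131.25

8.9694 % ABV


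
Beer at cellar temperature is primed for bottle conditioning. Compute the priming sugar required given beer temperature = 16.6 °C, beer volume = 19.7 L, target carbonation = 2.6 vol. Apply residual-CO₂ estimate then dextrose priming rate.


residual = 14.695·(0.01821 + 0.09011·e^(−0.04·T));  sugar = (target − residual)·4.0·V
residual = 14.695·(0.01821 + 0.09011·e^(−0.04·16.6)) = 0.9493
sugar = (2.6 − 0.9493)·4.0·19.7

130.0782 g


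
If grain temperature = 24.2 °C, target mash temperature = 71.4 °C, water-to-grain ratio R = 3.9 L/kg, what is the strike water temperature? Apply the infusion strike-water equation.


T_strike = (0.41/R)·(T_mash − T_grain) + T_mash
T_strike = (0.41/3.9)·(71.4 − 24.2) + 71.4

76.3621 °C


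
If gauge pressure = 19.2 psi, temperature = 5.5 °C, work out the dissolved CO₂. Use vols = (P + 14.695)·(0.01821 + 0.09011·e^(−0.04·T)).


vols = (19.2 + 14.695)·(0.01821 + 0.09011·e^(−0.04·5.5))

3.0683 volumes


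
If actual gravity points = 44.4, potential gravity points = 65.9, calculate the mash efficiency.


efficiency = actual / potential × 100
efficiency = 44.4 / 65.9 × 100

67.3748 %


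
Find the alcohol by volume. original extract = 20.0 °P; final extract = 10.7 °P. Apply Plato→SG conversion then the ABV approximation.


SG = 259/(259 − P);  ABV = (OG − FG)·131.25
OG = 259/(259 − 20.0) = 1.0837
FG = 259/(259 − 10.7) = 1.0431
ABV = (1.0837 − 1.0431)·131.25

5.3273 % ABV


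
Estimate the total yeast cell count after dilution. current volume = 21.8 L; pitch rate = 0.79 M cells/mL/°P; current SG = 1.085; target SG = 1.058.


V_w = V·((SG_c−1)/(SG_t−1)−1);  °P = 259 − 259/SG_t;  cells = rate·(V+V_w)·°P
V_w = 21.8·((1.085−1)/(1.058−1)−1) = 10.1483
V_final = 21.8 + 10.1483 = 31.9483
°P = 259 − 259/1.058 = 14.1985
cells = 0.79·31.9483·14.1985

358.3576 billion cells


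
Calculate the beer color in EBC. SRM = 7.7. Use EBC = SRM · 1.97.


EBC = 7.7 · 1.97

15.1690 EBC


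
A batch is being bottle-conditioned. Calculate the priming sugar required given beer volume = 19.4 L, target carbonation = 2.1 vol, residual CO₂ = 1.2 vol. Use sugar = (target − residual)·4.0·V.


sugar = (2.1 − 1.2)·4.0·19.4

69.8400 g


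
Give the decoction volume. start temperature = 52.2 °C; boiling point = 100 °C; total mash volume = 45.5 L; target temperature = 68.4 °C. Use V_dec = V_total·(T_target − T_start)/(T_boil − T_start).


V_dec = 45.5·(68.4 − 52.2)/(100 − 52.2)

15.4205 L


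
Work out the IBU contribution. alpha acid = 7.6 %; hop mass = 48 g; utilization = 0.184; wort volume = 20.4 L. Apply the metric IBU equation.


IBU = (α/100)·mass·U·1000 / V
IBU = (7.6/100)·48·0.184·1000 / 20.4

32.9035 IBU


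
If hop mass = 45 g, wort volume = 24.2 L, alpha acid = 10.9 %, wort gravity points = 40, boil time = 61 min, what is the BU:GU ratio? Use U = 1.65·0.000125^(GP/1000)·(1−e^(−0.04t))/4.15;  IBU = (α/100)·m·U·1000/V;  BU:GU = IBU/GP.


U = 1.65·0.000125^(40/1000)·(1−e^(−0.04·61))/4.15 = 0.2533
IBU = (10.9/100)·45·0.2533·1000/24.2 = 51.3488
BU:GU = 51.3488/40

1.2837


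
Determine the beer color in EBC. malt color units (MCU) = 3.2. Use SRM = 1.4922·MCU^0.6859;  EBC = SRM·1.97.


SRM = 1.4922·3.2^0.6859 = 3.3137
EBC = 3.3137·1.97

6.5279 EBC


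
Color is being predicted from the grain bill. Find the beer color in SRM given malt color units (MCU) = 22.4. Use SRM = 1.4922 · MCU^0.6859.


SRM = 1.4922 · 22.4^0.6859

12.5882 SRM


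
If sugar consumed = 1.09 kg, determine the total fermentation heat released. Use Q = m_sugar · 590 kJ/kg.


Q = 1.09 · 590

643.1000 kJ


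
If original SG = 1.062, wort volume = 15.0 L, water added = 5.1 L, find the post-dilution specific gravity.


SG_new = 1 + (SG_old − 1)·V_old/(V_old + V_water)
pts = (1.062 − 1)·1000·15.0/(15.0 + 5.1) = 46.2687
SG_new = 1 + 46.2687/1000

1.0463


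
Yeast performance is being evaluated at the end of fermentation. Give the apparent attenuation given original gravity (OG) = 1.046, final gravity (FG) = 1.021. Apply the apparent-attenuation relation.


AA = (OG − FG)/(OG − 1) · 100
AA = (1.046 − 1.021)/(1.046 − 1) · 100

54.3478 %


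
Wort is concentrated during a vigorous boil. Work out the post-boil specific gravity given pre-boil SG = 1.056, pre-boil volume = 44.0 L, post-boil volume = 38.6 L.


SG_post = 1 + (SG_pre − 1)·V_pre/V_post
pts_pre = (1.056 − 1)·1000 = 56.0000
pts_post = 56.0000·44.0/38.6 = 63.8342
SG_post = 1 + 63.8342/1000

1.0638


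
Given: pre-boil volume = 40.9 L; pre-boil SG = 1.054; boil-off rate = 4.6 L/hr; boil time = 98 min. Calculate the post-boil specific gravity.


V_post = V_pre − rate·(t/60);  SG_post = 1 + (SG_pre−1)·V_pre/V_post
V_post = 40.9 − 4.6·(98/60) = 33.3867
SG_post = 1 + (1.054 − 1)·40.9/33.3867

1.0662


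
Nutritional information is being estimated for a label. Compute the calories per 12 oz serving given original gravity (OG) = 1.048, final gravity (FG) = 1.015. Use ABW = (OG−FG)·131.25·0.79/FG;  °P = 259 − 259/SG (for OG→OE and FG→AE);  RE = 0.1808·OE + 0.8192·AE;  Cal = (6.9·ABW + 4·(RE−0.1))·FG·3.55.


ABW = (1.048 − 1.015)·131.25·0.79/1.015 = 3.3711
OE = 259 − 259/1.048 = 11.8626 °P
AE = 259 − 259/1.015 = 3.8276 °P
RE = 0.1808·11.8626 + 0.8192·3.8276 = 5.2803 °P
Cal = (6.9·3.3711 + 4·(5.2803−0.1))·1.015·3.55

158.4781 kcal


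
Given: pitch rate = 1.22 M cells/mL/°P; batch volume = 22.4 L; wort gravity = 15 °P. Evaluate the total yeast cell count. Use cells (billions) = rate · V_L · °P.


cells = 1.22 · 22.4 · 15

409.9200 billion cells


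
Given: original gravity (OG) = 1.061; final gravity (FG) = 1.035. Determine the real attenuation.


AA = (OG−FG)/(OG−1)·100;  RA = AA·0.8192
AA = (1.061 − 1.035)/(1.061 − 1)·100 = 42.6230
RA = 42.6230·0.8192

34.9167 %


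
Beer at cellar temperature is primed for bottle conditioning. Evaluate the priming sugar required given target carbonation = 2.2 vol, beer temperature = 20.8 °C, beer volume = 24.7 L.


residual = 14.695·(0.01821 + 0.09011·e^(−0.04·T));  sugar = (target − residual)·4.0·V
residual = 14.695·(0.01821 + 0.09011·e^(−0.04·20.8)) = 0.8438
sugar = (2.2 − 0.8438)·4.0·24.7

133.9882 g


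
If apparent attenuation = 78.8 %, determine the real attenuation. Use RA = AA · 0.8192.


RA = 78.8 · 0.8192

64.5530 %


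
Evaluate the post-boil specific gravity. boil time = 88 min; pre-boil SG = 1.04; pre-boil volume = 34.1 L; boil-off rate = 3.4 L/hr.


V_post = V_pre − rate·(t/60);  SG_post = 1 + (SG_pre−1)·V_pre/V_post
V_post = 34.1 − 3.4·(88/60) = 29.1133
SG_post = 1 + (1.04 − 1)·34.1/29.1133

1.0469


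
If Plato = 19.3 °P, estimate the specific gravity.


SG = 259/(259 − P)
SG = 259/(259 − 19.3)

1.0805


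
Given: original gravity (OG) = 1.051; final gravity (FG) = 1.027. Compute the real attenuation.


AA = (OG−FG)/(OG−1)·100;  RA = AA·0.8192
AA = (1.051 − 1.027)/(1.051 − 1)·100 = 47.0588
RA = 47.0588·0.8192

38.5506 %


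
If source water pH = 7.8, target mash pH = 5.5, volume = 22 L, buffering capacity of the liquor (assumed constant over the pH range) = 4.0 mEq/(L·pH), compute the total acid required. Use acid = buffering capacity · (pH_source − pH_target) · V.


acid = 4.0 · (7.8 − 5.5) · 22

202.4000 mEq


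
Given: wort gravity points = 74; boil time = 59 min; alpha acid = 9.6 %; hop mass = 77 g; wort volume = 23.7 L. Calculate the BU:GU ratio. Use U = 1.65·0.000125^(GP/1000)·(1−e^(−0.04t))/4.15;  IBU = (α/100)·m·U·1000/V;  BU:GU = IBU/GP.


U = 1.65·0.000125^(74/1000)·(1−e^(−0.04·59))/4.15 = 0.1852
IBU = (9.6/100)·77·0.1852·1000/23.7 = 57.7494
BU:GU = 57.7494/74

0.7804


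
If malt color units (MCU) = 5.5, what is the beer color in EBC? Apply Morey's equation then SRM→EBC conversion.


SRM = 1.4922·MCU^0.6859;  EBC = SRM·1.97
SRM = 1.4922·5.5^0.6859 = 4.8044
EBC = 4.8044·1.97

9.4647 EBC


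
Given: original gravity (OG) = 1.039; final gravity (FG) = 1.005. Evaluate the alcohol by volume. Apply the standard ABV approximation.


ABV = (OG − FG) · 131.25
ABV = (1.039 − 1.005) · 131.25

4.4625 % ABV


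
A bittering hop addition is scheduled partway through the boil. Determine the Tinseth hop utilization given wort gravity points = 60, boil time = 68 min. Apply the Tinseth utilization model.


U = 1.65·0.000125^(GP/1000) · (1 − e^(−0.04·t))/4.15
bigness = 1.65·0.000125^(60/1000) = 0.9623
boil_factor = (1 − e^(−0.04·68))/4.15 = 0.2251
U = 0.9623 · 0.2251

0.2166


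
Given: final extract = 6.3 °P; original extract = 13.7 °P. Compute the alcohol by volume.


SG = 259/(259 − P);  ABV = (OG − FG)·131.25
OG = 259/(259 − 13.7) = 1.0558
FG = 259/(259 − 6.3) = 1.0249
ABV = (1.0558 − 1.0249)·131.25

4.0581 % ABV


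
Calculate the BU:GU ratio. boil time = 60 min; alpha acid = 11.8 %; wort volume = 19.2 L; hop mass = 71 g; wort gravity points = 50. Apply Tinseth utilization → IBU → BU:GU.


U = 1.65·0.000125^(GP/1000)·(1−e^(−0.04t))/4.15;  IBU = (α/100)·m·U·1000/V;  BU:GU = IBU/GP
U = 1.65·0.000125^(50/1000)·(1−e^(−0.04·60))/4.15 = 0.2307
IBU = (11.8/100)·71·0.2307·1000/19.2 = 100.6512
BU:GU = 100.6512/50

2.0130


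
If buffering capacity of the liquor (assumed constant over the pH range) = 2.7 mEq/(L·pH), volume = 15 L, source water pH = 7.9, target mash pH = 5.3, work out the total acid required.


acid = buffering capacity · (pH_source − pH_target) · V
acid = 2.7 · (7.9 − 5.3) · 15

105.3000 mEq


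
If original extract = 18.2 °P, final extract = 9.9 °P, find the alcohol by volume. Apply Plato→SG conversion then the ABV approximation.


SG = 259/(259 − P);  ABV = (OG − FG)·131.25
OG = 259/(259 − 18.2) = 1.0756
FG = 259/(259 − 9.9) = 1.0397
ABV = (1.0756 − 1.0397)·131.25

4.7038 % ABV


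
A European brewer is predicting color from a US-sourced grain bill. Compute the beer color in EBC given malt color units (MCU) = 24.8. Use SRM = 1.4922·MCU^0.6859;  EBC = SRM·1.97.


SRM = 1.4922·24.8^0.6859 = 13.4984
EBC = 13.4984·1.97

26.5918 EBC


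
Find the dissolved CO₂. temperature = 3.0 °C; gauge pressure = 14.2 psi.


vols = (P + 14.695)·(0.01821 + 0.09011·e^(−0.04·T))
vols = (14.2 + 14.695)·(0.01821 + 0.09011·e^(−0.04·3.0))

2.8355 volumes


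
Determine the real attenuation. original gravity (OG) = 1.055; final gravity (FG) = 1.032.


AA = (OG−FG)/(OG−1)·100;  RA = AA·0.8192
AA = (1.055 − 1.032)/(1.055 − 1)·100 = 41.8182
RA = 41.8182·0.8192

34.2575 %


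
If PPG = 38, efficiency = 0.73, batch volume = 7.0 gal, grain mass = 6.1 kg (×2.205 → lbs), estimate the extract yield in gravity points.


points = lbs × PPG × eff / vol
lbs = 6.1 × 2.205 = 13.4505
points = 13.4505 × 38 × 0.73 / 7.0

53.3024 points


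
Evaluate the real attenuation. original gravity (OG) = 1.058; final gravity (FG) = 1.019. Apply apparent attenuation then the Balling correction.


AA = (OG−FG)/(OG−1)·100;  RA = AA·0.8192
AA = (1.058 − 1.019)/(1.058 − 1)·100 = 67.2414
RA = 67.2414·0.8192

55.0841 %


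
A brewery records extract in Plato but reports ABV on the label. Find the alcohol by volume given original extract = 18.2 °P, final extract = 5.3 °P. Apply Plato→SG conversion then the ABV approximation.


SG = 259/(259 − P);  ABV = (OG − FG)·131.25
OG = 259/(259 − 18.2) = 1.0756
FG = 259/(259 − 5.3) = 1.0209
ABV = (1.0756 − 1.0209)·131.25

7.1781 % ABV


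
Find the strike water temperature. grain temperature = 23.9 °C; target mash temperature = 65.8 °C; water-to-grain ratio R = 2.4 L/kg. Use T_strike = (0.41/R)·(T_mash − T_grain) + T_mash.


T_strike = (0.41/2.4)·(65.8 − 23.9) + 65.8

72.9579 °C


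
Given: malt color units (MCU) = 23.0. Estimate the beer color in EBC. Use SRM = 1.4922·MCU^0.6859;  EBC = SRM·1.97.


SRM = 1.4922·23.0^0.6859 = 12.8185
EBC = 12.8185·1.97

25.2524 EBC


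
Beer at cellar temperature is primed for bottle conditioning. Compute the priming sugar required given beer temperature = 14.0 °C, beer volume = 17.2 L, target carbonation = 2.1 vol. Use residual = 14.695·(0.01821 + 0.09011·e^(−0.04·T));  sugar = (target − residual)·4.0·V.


residual = 14.695·(0.01821 + 0.09011·e^(−0.04·14.0)) = 1.0240
sugar = (2.1 − 1.0240)·4.0·17.2

74.0307 g


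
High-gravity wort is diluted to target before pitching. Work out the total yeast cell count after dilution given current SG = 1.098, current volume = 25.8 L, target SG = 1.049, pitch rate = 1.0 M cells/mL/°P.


V_w = V·((SG_c−1)/(SG_t−1)−1);  °P = 259 − 259/SG_t;  cells = rate·(V+V_w)·°P
V_w = 25.8·((1.098−1)/(1.049−1)−1) = 25.8000
V_final = 25.8 + 25.8000 = 51.6000
°P = 259 − 259/1.049 = 12.0982
cells = 1.0·51.6000·12.0982

624.2665 billion cells


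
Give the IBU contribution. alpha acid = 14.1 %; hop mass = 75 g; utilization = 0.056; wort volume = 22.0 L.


IBU = (α/100)·mass·U·1000 / V
IBU = (14.1/100)·75·0.056·1000 / 22.0

26.9182 IBU


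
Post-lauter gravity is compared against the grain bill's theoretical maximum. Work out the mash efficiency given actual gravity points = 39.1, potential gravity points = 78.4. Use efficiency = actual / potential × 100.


efficiency = 39.1 / 78.4 × 100

49.8724 %


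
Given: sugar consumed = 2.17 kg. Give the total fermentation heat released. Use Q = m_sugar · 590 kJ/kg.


Q = 2.17 · 590

1280.3000 kJ


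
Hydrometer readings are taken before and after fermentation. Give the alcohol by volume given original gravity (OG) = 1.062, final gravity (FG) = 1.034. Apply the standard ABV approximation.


ABV = (OG − FG) · 131.25
ABV = (1.062 − 1.034) · 131.25

3.6750 % ABV


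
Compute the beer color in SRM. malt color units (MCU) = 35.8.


SRM = 1.4922 · MCU^0.6859
SRM = 1.4922 · 35.8^0.6859

17.3634 SRM


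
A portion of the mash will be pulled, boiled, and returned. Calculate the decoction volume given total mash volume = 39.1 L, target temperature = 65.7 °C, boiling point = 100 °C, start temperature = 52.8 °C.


V_dec = V_total·(T_target − T_start)/(T_boil − T_start)
V_dec = 39.1·(65.7 − 52.8)/(100 − 52.8)

10.6862 L


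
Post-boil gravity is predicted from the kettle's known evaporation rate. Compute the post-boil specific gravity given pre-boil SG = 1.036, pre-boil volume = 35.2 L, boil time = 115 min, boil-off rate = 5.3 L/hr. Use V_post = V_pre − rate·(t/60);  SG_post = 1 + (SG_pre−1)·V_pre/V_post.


V_post = 35.2 − 5.3·(115/60) = 25.0417
SG_post = 1 + (1.036 − 1)·35.2/25.0417

1.0506


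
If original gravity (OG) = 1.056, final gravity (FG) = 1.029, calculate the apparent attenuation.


AA = (OG − FG)/(OG − 1) · 100
AA = (1.056 − 1.029)/(1.056 − 1) · 100

48.2143 %


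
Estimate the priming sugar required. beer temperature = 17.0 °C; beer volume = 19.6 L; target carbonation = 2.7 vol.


residual = 14.695·(0.01821 + 0.09011·e^(−0.04·T));  sugar = (target − residual)·4.0·V
residual = 14.695·(0.01821 + 0.09011·e^(−0.04·17.0)) = 0.9384
sugar = (2.7 − 0.9384)·4.0·19.6

138.1062 g


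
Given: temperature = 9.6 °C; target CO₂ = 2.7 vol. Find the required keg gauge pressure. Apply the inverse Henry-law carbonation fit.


psi = vols/(0.01821 + 0.09011·e^(−0.04·T)) − 14.695
psi = 2.7/(0.01821 + 0.09011·e^(−0.04·9.6)) − 14.695

19.2302 psi


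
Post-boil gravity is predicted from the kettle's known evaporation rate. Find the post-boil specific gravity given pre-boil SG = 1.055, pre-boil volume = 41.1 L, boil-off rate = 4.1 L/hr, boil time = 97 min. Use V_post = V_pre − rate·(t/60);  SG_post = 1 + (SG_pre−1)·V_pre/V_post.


V_post = 41.1 − 4.1·(97/60) = 34.4717
SG_post = 1 + (1.055 − 1)·41.1/34.4717

1.0656


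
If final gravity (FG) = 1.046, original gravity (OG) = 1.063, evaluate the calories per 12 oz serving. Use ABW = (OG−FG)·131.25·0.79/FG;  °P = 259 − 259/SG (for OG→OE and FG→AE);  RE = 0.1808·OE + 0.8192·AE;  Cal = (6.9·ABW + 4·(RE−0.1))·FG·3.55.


ABW = (1.063 − 1.046)·131.25·0.79/1.046 = 1.6852
OE = 259 − 259/1.063 = 15.3500 °P
AE = 259 − 259/1.046 = 11.3901 °P
RE = 0.1808·15.3500 + 0.8192·11.3901 = 12.1060 °P
Cal = (6.9·1.6852 + 4·(12.1060−0.1))·1.046·3.55

221.5046 kcal


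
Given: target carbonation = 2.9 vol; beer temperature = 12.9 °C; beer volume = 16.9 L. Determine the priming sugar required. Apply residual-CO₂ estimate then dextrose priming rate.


residual = 14.695·(0.01821 + 0.09011·e^(−0.04·T));  sugar = (target − residual)·4.0·V
residual = 14.695·(0.01821 + 0.09011·e^(−0.04·12.9)) = 1.0580
sugar = (2.9 − 1.0580)·4.0·16.9

124.5195 g


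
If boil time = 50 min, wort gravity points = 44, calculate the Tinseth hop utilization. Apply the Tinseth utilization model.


U = 1.65·0.000125^(GP/1000) · (1 − e^(−0.04·t))/4.15
bigness = 1.65·0.000125^(44/1000) = 1.1111
boil_factor = (1 − e^(−0.04·50))/4.15 = 0.2084
U = 1.1111 · 0.2084

0.2315


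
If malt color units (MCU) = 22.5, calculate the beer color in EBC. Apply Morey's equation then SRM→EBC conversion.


SRM = 1.4922·MCU^0.6859;  EBC = SRM·1.97
SRM = 1.4922·22.5^0.6859 = 12.6267
EBC = 12.6267·1.97

24.8746 EBC


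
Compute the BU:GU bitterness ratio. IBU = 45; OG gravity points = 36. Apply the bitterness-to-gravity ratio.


BU:GU = IBU / OG_points
BU:GU = 45 / 36

1.2500


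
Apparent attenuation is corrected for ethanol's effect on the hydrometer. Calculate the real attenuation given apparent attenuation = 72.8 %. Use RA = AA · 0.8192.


RA = 72.8 · 0.8192

59.6378 %


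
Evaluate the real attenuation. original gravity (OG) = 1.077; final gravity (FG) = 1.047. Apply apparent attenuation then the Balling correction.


AA = (OG−FG)/(OG−1)·100;  RA = AA·0.8192
AA = (1.077 − 1.047)/(1.077 − 1)·100 = 38.9610
RA = 38.9610·0.8192

31.9169 %


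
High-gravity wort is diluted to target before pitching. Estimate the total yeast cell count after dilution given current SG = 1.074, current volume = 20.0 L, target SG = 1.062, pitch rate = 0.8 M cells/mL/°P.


V_w = V·((SG_c−1)/(SG_t−1)−1);  °P = 259 − 259/SG_t;  cells = rate·(V+V_w)·°P
V_w = 20.0·((1.074−1)/(1.062−1)−1) = 3.8710
V_final = 20.0 + 3.8710 = 23.8710
°P = 259 − 259/1.062 = 15.1205
cells = 0.8·23.8710·15.1205

288.7533 billion cells


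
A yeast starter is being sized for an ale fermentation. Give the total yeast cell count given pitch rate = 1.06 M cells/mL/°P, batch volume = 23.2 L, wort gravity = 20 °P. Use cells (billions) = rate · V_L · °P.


cells = 1.06 · 23.2 · 20

491.8400 billion cells


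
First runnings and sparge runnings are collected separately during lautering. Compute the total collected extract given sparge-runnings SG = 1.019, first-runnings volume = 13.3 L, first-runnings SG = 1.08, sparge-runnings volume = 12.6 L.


total = Σ (SG_i − 1)·1000·V_i
first = (1.08 − 1)·1000·13.3 = 1064.0000
sparge = (1.019 − 1)·1000·12.6 = 239.4000
total = 1064.0000 + 239.4000

1303.4000 gravity·L


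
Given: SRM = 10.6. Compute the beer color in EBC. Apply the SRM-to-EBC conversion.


EBC = SRM · 1.97
EBC = 10.6 · 1.97

20.8820 EBC


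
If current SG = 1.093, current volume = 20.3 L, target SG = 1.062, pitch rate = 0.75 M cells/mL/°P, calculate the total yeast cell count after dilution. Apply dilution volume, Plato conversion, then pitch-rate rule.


V_w = V·((SG_c−1)/(SG_t−1)−1);  °P = 259 − 259/SG_t;  cells = rate·(V+V_w)·°P
V_w = 20.3·((1.093−1)/(1.062−1)−1) = 10.1500
V_final = 20.3 + 10.1500 = 30.4500
°P = 259 − 259/1.062 = 15.1205
cells = 0.75·30.4500·15.1205

345.3150 billion cells


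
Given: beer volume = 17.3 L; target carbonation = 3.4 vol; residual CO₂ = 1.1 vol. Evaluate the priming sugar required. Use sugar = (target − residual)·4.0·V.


sugar = (3.4 − 1.1)·4.0·17.3

159.1600 g


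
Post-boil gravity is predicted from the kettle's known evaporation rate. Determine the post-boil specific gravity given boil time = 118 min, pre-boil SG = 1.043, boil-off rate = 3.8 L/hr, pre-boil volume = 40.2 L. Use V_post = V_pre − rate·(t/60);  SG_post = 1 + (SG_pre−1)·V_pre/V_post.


V_post = 40.2 − 3.8·(118/60) = 32.7267
SG_post = 1 + (1.043 − 1)·40.2/32.7267

1.0528


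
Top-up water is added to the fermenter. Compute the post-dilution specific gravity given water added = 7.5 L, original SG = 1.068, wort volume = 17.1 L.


SG_new = 1 + (SG_old − 1)·V_old/(V_old + V_water)
pts = (1.068 − 1)·1000·17.1/(17.1 + 7.5) = 47.2683
SG_new = 1 + 47.2683/1000

1.0473


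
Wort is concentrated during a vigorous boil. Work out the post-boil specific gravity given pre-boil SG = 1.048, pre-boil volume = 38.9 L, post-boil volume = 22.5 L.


SG_post = 1 + (SG_pre − 1)·V_pre/V_post
pts_pre = (1.048 − 1)·1000 = 48.0000
pts_post = 48.0000·38.9/22.5 = 82.9867
SG_post = 1 + 82.9867/1000

1.0830


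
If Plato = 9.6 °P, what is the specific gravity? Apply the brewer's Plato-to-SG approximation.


SG = 259/(259 − P)
SG = 259/(259 − 9.6)

1.0385


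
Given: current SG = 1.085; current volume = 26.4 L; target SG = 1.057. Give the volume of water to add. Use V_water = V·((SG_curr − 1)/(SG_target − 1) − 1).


V_water = 26.4·((1.085 − 1)/(1.057 − 1) − 1)

12.9684 L


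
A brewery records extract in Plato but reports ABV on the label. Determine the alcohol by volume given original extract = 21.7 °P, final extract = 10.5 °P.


SG = 259/(259 − P);  ABV = (OG − FG)·131.25
OG = 259/(259 − 21.7) = 1.0914
FG = 259/(259 − 10.5) = 1.0423
ABV = (1.0914 − 1.0423)·131.25

6.4564 % ABV


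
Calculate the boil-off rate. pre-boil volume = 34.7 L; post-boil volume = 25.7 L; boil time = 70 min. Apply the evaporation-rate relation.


rate = (V_pre − V_post) / (t_min/60)
rate = (34.7 − 25.7) / (70/60)

7.7143 L/hr


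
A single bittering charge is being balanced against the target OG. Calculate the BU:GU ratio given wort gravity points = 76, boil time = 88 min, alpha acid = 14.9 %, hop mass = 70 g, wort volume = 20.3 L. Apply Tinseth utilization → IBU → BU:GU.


U = 1.65·0.000125^(GP/1000)·(1−e^(−0.04t))/4.15;  IBU = (α/100)·m·U·1000/V;  BU:GU = IBU/GP
U = 1.65·0.000125^(76/1000)·(1−e^(−0.04·88))/4.15 = 0.1949
IBU = (14.9/100)·70·0.1949·1000/20.3 = 100.1245
BU:GU = 100.1245/76

1.3174


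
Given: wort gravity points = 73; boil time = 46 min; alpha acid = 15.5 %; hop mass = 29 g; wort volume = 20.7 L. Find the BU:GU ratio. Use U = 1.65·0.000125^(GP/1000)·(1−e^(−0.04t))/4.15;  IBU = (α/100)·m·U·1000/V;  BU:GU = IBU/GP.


U = 1.65·0.000125^(73/1000)·(1−e^(−0.04·46))/4.15 = 0.1735
IBU = (15.5/100)·29·0.1735·1000/20.7 = 37.6843
BU:GU = 37.6843/73

0.5162


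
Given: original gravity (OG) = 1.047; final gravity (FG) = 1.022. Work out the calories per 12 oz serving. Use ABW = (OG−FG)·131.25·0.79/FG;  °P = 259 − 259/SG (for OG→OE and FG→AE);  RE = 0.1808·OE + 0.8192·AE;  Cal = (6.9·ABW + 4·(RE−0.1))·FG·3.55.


ABW = (1.047 − 1.022)·131.25·0.79/1.022 = 2.5364
OE = 259 − 259/1.047 = 11.6266 °P
AE = 259 − 259/1.022 = 5.5753 °P
RE = 0.1808·11.6266 + 0.8192·5.5753 = 6.6694 °P
Cal = (6.9·2.5364 + 4·(6.6694−0.1))·1.022·3.55

158.8334 kcal


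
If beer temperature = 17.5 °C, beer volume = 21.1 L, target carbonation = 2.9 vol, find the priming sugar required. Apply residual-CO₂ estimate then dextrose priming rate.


residual = 14.695·(0.01821 + 0.09011·e^(−0.04·T));  sugar = (target − residual)·4.0·V
residual = 14.695·(0.01821 + 0.09011·e^(−0.04·17.5)) = 0.9252
sugar = (2.9 − 0.9252)·4.0·21.1

166.6767 g


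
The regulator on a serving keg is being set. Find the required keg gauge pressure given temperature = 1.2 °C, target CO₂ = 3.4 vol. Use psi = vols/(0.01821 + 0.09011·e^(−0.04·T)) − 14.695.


psi = 3.4/(0.01821 + 0.09011·e^(−0.04·1.2)) − 14.695

17.9669 psi


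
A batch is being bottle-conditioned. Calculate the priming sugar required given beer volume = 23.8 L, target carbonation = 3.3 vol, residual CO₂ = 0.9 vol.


sugar = (target − residual)·4.0·V
sugar = (3.3 − 0.9)·4.0·23.8

228.4800 g


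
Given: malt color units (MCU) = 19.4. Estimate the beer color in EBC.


SRM = 1.4922·MCU^0.6859;  EBC = SRM·1.97
SRM = 1.4922·19.4^0.6859 = 11.4059
EBC = 11.4059·1.97

22.4697 EBC


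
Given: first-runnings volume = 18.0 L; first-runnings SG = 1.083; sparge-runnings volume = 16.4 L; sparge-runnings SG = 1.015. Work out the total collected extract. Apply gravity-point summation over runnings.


total = Σ (SG_i − 1)·1000·V_i
first = (1.083 − 1)·1000·18.0 = 1494.0000
sparge = (1.015 − 1)·1000·16.4 = 246.0000
total = 1494.0000 + 246.0000

1740.0000 gravity·L


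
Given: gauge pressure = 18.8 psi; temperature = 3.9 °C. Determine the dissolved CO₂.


vols = (P + 14.695)·(0.01821 + 0.09011·e^(−0.04·T))
vols = (18.8 + 14.695)·(0.01821 + 0.09011·e^(−0.04·3.9))

3.1922 volumes


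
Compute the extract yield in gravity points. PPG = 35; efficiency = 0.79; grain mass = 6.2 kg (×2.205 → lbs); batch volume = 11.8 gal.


points = lbs × PPG × eff / vol
lbs = 6.2 × 2.205 = 13.6710
points = 13.6710 × 35 × 0.79 / 11.8

32.0342 points


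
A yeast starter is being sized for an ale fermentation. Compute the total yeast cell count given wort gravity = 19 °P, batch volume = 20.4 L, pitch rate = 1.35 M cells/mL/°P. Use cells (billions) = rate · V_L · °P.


cells = 1.35 · 20.4 · 19

523.2600 billion cells


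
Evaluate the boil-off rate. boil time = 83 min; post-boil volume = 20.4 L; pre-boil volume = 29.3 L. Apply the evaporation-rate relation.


rate = (V_pre − V_post) / (t_min/60)
rate = (29.3 − 20.4) / (83/60)

6.4337 L/hr


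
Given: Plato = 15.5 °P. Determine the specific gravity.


SG = 259/(259 − P)
SG = 259/(259 − 15.5)

1.0637


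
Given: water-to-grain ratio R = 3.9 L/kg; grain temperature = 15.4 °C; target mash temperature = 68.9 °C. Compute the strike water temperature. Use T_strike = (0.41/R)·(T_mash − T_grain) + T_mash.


T_strike = (0.41/3.9)·(68.9 − 15.4) + 68.9

74.5244 °C


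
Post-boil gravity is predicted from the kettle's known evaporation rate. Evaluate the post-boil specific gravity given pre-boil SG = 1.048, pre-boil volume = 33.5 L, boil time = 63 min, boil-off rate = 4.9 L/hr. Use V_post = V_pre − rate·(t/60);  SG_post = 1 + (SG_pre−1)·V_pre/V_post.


V_post = 33.5 − 4.9·(63/60) = 28.3550
SG_post = 1 + (1.048 − 1)·33.5/28.3550

1.0567


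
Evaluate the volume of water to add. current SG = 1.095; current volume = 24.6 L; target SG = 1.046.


V_water = V·((SG_curr − 1)/(SG_target − 1) − 1)
V_water = 24.6·((1.095 − 1)/(1.046 − 1) − 1)

26.2043 L


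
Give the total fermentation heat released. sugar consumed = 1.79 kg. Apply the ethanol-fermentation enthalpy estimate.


Q = m_sugar · 590 kJ/kg
Q = 1.79 · 590

1056.1000 kJ


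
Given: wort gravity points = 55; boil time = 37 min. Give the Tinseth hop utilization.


U = 1.65·0.000125^(GP/1000) · (1 − e^(−0.04·t))/4.15
bigness = 1.65·0.000125^(55/1000) = 1.0065
boil_factor = (1 − e^(−0.04·37))/4.15 = 0.1861
U = 1.0065 · 0.1861

0.1873


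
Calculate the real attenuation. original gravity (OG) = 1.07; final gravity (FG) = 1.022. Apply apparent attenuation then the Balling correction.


AA = (OG−FG)/(OG−1)·100;  RA = AA·0.8192
AA = (1.07 − 1.022)/(1.07 − 1)·100 = 68.5714
RA = 68.5714·0.8192

56.1737 %
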